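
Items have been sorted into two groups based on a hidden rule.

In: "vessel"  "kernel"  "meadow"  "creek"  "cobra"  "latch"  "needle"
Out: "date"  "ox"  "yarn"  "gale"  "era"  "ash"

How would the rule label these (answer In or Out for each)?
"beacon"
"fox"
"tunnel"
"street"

All 'In' examples share one property — length ≥ 5 — and every 'Out' example lacks it.
"beacon": length 6 — matches, so In.
"fox": length 3 — does not pass, so Out.
"tunnel": length 6 — matches, so In.
"street": length 6 — matches, so In.

In, Out, In, In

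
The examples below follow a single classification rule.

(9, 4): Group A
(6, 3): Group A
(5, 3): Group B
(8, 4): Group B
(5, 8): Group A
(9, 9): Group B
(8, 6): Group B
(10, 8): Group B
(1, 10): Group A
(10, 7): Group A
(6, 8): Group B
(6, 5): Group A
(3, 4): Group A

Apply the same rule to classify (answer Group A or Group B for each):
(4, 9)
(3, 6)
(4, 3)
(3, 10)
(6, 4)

The distinguishing property — sum is odd — holds for all the 'Group A' cases and none of the 'Group B' cases.
(4, 9): 4+9 = 13 — meets the rule, so Group A.
(3, 6): 3+6 = 9 — meets the rule, so Group A.
(4, 3): 4+3 = 7 — meets the rule, so Group A.
(3, 10): 3+10 = 13 — meets the rule, so Group A.
(6, 4): 6+4 = 10 — does not fit, so Group B.

Group A, Group A, Group A, Group A, Group B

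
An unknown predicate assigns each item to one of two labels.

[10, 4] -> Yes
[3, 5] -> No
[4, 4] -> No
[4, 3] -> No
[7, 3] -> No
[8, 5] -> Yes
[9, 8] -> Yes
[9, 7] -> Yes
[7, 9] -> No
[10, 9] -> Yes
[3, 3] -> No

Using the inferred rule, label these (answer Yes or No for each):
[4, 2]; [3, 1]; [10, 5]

The rule appears to be: first ≥ 8.
[4, 2]: first 4 — does not satisfy this, so No. [3, 1]: first 3 — does not satisfy this, so No. [10, 5]: first 10 — matches, so Yes.

No, No, Yes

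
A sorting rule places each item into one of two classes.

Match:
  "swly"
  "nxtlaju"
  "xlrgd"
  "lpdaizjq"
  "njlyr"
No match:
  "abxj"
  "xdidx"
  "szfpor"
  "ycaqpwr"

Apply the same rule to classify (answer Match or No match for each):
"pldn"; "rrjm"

The pattern is that an item is 'Match' exactly when: contains 'l'.
"pldn": has 'l' — fits, so Match. "rrjm": no 'l' — doesn't match, so No match.

Match, No match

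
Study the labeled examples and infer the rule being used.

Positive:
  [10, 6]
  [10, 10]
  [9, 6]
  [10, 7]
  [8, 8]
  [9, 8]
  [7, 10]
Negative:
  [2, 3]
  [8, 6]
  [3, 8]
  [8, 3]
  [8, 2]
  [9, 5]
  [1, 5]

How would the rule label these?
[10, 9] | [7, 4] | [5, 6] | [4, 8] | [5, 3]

The rule appears to be: sum ≥ 15.
[10, 9] — 10+9 = 19, hence Positive.
[7, 4] — 7+4 = 11, hence Negative.
[5, 6] — 5+6 = 11, hence Negative.
[4, 8] — 4+8 = 12, hence Negative.
[5, 3] — 5+3 = 8, hence Negative.

Positive, Negative, Negative, Negative, Negative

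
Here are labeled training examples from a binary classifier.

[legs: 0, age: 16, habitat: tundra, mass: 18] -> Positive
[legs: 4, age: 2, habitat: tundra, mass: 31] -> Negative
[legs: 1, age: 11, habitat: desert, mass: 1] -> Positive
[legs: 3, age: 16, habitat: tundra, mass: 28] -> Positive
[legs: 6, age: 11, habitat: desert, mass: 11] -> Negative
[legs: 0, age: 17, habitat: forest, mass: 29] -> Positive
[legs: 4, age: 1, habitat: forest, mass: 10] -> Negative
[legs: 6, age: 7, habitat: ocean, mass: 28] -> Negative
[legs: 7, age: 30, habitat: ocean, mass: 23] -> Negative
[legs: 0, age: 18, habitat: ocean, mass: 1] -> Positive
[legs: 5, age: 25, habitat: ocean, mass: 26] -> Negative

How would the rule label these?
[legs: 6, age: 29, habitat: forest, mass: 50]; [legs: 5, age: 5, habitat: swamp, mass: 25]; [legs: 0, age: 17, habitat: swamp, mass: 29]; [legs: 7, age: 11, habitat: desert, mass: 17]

The simplest hypothesis consistent with all the labels is: legs ≤ 3.
[legs: 6, age: 29, habitat: forest, mass: 50]: legs = 6, does not satisfy this → Negative. [legs: 5, age: 5, habitat: swamp, mass: 25]: legs = 5, does not satisfy this → Negative. [legs: 0, age: 17, habitat: swamp, mass: 29]: legs = 0, passes → Positive. [legs: 7, age: 11, habitat: desert, mass: 17]: legs = 7, does not satisfy this → Negative.

Negative, Negative, Positive, Negative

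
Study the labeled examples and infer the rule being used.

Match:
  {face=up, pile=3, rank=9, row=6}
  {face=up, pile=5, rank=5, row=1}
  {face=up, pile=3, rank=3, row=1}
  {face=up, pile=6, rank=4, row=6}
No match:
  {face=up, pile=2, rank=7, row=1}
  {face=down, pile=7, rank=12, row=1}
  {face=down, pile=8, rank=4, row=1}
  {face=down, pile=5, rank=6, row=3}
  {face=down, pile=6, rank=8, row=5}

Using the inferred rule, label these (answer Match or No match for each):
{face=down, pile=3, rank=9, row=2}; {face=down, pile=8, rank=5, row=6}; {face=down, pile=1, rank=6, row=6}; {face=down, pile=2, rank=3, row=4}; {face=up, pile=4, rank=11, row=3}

No match, No match, No match, No match, Match

One predicate separates the groups cleanly: face is up AND pile ≥ 3.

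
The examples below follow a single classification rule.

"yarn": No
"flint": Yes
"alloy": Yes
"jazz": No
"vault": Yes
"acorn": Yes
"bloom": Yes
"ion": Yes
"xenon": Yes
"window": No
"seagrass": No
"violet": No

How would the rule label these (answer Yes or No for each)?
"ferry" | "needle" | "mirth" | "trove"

Yes, No, Yes, Yes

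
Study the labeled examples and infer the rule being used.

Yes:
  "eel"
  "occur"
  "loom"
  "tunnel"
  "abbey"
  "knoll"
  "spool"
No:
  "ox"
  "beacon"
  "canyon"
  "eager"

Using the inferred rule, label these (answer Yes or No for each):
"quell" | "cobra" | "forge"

A rule that fits every label: has a double letter — true of each 'Yes' example, false of each 'No' one.
"quell" — 'll' doubled, hence Yes. "cobra" — no doubled letter, hence No. "forge" — no doubled letter, hence No.

Yes, No, No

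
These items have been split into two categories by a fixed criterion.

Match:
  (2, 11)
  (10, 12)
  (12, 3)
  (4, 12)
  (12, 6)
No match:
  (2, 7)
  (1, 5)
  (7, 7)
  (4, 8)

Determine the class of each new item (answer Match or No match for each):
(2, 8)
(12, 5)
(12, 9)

The simplest hypothesis consistent with all the labels is: max ≥ 10.

No match, Match, Match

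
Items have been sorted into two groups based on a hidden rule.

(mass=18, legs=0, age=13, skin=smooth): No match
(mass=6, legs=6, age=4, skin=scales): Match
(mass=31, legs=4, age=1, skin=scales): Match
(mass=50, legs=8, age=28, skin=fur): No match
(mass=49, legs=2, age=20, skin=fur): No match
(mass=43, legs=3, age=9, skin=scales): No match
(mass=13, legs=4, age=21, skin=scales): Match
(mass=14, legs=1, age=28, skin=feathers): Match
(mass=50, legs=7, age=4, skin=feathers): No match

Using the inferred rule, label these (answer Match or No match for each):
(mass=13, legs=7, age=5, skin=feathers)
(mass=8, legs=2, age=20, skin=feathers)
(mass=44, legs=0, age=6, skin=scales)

Match, Match, No match

A rule that fits every label: mass ≤ 31 AND legs ≥ 1 — true of each 'Match' example, false of each 'No match' one.
(mass=13, legs=7, age=5, skin=feathers): Match (mass = 13, legs = 7).
(mass=8, legs=2, age=20, skin=feathers): Match (mass = 8, legs = 2).
(mass=44, legs=0, age=6, skin=scales): No match (mass = 44, legs = 0).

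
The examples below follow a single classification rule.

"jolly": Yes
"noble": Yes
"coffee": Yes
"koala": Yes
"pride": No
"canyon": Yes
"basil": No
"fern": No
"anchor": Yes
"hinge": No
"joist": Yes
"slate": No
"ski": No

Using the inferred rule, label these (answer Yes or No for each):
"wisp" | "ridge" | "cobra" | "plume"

No, No, Yes, No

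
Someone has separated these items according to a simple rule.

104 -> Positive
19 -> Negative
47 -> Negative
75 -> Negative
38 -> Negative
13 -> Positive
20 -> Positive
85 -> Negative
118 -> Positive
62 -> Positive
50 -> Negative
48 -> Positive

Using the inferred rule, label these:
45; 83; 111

Negative, Positive, Positive

A rule that fits every label: ≡ 6 (mod 7) — true of each 'Positive' example, false of each 'Negative' one.
45: 45 mod 7 = 3, doesn't qualify → Negative.
83: 83 mod 7 = 6, meets the rule → Positive.
111: 111 mod 7 = 6, meets the rule → Positive.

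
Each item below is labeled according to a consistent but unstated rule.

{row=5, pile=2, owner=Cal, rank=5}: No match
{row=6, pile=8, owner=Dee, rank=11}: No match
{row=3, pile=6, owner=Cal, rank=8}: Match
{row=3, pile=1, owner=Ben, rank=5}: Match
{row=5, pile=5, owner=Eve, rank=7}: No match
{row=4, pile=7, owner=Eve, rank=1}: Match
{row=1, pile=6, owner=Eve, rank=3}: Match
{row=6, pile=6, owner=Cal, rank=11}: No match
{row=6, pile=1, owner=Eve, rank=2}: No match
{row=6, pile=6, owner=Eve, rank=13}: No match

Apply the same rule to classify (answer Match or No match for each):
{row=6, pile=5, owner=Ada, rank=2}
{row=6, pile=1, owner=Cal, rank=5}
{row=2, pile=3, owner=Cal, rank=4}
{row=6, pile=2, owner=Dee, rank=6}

A rule that fits every label: row ≤ 4 — true of each 'Match' example, false of each 'No match' one.
{row=6, pile=5, owner=Ada, rank=2}: row = 6 — doesn't match, so No match.
{row=6, pile=1, owner=Cal, rank=5}: row = 6 — doesn't match, so No match.
{row=2, pile=3, owner=Cal, rank=4}: row = 2 — passes, so Match.
{row=6, pile=2, owner=Dee, rank=6}: row = 6 — doesn't match, so No match.

No match, No match, Match, No match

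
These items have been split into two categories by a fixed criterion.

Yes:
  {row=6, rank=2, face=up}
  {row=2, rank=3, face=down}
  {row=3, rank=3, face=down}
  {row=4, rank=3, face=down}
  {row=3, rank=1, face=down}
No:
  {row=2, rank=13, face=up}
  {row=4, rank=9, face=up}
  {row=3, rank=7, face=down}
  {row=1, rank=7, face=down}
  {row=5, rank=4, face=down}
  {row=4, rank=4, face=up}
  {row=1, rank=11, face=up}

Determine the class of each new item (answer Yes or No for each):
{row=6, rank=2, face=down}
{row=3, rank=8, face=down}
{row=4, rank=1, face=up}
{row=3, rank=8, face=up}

Yes, No, Yes, No

The classifier is using: rank ≤ 3.
Yes: {row=6, rank=2, face=down}, since rank = 2.
No: {row=3, rank=8, face=down}, since rank = 8.
Yes: {row=4, rank=1, face=up}, since rank = 1.
No: {row=3, rank=8, face=up}, since rank = 8.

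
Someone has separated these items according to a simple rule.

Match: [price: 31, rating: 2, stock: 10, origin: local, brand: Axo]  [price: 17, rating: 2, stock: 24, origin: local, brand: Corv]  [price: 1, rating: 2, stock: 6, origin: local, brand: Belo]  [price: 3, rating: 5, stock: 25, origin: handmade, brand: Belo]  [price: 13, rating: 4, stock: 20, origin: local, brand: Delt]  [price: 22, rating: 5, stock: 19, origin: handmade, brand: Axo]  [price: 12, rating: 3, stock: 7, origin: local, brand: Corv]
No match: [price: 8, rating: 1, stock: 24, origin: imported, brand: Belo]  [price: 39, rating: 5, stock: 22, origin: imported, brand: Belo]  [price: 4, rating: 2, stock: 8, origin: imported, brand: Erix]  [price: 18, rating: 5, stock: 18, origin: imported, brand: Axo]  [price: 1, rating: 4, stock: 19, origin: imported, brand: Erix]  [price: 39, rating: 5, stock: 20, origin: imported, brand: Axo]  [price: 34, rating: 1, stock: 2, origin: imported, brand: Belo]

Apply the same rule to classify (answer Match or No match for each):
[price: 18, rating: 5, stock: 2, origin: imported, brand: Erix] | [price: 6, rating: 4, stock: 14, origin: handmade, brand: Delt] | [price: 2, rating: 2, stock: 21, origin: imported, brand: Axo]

The simplest hypothesis consistent with all the labels is: origin is not imported.
No match: [price: 18, rating: 5, stock: 2, origin: imported, brand: Erix], since origin is imported. Match: [price: 6, rating: 4, stock: 14, origin: handmade, brand: Delt], since origin is handmade. No match: [price: 2, rating: 2, stock: 21, origin: imported, brand: Axo], since origin is imported.

No match, Match, No match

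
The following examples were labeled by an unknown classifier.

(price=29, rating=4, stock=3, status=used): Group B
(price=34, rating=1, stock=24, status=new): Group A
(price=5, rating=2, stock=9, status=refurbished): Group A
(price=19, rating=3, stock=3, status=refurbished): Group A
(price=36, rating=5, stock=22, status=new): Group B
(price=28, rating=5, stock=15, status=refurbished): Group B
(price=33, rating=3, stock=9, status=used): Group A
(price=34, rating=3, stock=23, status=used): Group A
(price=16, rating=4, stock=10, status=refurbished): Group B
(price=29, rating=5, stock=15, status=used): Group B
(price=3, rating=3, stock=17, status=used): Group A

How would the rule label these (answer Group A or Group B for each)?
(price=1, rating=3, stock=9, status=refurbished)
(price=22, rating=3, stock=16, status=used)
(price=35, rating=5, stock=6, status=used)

The common property of the 'Group A' items is: rating ≤ 3. No 'Group B' item has it.
(price=1, rating=3, stock=9, status=refurbished): Group A (rating = 3).
(price=22, rating=3, stock=16, status=used): Group A (rating = 3).
(price=35, rating=5, stock=6, status=used): Group B (rating = 5).

Group A, Group A, Group B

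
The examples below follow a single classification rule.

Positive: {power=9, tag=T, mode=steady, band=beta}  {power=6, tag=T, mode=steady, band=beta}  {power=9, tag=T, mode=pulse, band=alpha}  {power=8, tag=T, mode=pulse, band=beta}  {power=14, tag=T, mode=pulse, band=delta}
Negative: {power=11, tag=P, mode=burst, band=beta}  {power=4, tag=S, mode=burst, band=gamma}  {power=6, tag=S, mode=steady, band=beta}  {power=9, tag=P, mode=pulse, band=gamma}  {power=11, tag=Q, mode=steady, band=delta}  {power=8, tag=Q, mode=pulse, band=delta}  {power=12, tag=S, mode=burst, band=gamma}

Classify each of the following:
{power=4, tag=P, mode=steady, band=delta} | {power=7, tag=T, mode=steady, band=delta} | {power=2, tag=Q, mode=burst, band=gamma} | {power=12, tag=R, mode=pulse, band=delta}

The distinguishing property — tag is T — holds for all the 'Positive' cases and none of the 'Negative' cases.

Negative, Positive, Negative, Negative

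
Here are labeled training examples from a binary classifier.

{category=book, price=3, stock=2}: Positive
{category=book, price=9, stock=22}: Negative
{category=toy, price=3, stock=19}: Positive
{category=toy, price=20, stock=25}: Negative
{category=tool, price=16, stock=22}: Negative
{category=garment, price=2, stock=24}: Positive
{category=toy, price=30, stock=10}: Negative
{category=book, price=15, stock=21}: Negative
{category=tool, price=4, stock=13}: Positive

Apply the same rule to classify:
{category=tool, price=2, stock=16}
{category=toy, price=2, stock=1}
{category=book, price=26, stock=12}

The rule appears to be: price ≤ 4.
{category=tool, price=2, stock=16} — price = 2, hence Positive.
{category=toy, price=2, stock=1} — price = 2, hence Positive.
{category=book, price=26, stock=12} — price = 26, hence Negative.

Positive, Positive, Negative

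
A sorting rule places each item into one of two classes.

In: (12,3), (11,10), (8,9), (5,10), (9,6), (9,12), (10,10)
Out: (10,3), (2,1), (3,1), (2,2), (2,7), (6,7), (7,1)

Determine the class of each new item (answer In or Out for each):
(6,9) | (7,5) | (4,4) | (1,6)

The classifier is using: sum ≥ 15.
(6,9) → 6+9 = 15 → In. (7,5) → 7+5 = 12 → Out. (4,4) → 4+4 = 8 → Out. (1,6) → 1+6 = 7 → Out.

In, Out, Out, Out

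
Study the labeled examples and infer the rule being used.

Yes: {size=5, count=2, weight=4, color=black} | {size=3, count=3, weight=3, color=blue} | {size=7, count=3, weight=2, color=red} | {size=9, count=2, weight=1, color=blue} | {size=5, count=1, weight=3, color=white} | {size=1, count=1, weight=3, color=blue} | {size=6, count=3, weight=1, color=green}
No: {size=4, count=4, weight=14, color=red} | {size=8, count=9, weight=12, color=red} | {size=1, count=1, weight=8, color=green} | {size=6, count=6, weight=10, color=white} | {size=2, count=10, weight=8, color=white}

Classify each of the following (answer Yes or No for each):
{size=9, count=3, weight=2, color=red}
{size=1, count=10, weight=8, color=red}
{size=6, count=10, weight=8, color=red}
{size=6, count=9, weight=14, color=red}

The simplest hypothesis consistent with all the labels is: weight ≤ 4.
Yes: {size=9, count=3, weight=2, color=red}, since weight = 2.
No: {size=1, count=10, weight=8, color=red}, since weight = 8.
No: {size=6, count=10, weight=8, color=red}, since weight = 8.
No: {size=6, count=9, weight=14, color=red}, since weight = 14.

Yes, No, No, No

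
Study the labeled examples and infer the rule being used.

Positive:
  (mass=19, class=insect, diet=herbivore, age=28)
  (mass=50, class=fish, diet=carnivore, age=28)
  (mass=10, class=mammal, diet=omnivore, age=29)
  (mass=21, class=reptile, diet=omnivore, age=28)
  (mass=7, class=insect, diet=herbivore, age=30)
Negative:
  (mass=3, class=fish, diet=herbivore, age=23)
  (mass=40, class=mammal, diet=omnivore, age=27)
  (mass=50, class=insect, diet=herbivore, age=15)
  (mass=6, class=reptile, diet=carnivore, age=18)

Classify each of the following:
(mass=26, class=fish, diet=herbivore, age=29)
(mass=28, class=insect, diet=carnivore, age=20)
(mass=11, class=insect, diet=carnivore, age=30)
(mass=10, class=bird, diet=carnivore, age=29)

Positive, Negative, Positive, Positive

Every 'Positive' example satisfies: age ≥ 28. None of the 'Negative' examples do.
(mass=26, class=fish, diet=herbivore, age=29): age = 29, has this property → Positive. (mass=28, class=insect, diet=carnivore, age=20): age = 20, does not satisfy this → Negative. (mass=11, class=insect, diet=carnivore, age=30): age = 30, has this property → Positive. (mass=10, class=bird, diet=carnivore, age=29): age = 29, has this property → Positive.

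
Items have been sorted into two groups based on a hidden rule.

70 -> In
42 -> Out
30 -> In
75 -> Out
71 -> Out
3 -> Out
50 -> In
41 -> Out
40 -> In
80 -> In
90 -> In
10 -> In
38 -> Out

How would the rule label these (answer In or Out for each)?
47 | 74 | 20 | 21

The pattern is that an item is 'In' exactly when: multiple of 10.
47 — 47 = 10·4 + 7, hence Out.
74 — 74 = 10·7 + 4, hence Out.
20 — 20 = 10·2, hence In.
21 — 21 = 10·2 + 1, hence Out.

Out, Out, In, Out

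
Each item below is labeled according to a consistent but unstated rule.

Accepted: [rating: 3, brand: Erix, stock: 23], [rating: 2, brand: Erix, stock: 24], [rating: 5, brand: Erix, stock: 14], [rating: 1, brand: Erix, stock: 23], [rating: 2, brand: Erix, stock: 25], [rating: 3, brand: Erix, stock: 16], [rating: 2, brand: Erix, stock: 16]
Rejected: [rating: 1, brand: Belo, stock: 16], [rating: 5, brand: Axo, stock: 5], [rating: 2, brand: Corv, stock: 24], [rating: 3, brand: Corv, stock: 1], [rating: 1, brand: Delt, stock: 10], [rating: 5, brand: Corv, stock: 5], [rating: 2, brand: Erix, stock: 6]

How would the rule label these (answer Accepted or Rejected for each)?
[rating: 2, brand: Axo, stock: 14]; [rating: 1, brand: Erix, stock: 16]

A rule that fits every label: brand is Erix AND stock ≥ 10 — true of each 'Accepted' example, false of each 'Rejected' one.
[rating: 2, brand: Axo, stock: 14]: brand is Axo, stock = 14, fails the rule → Rejected. [rating: 1, brand: Erix, stock: 16]: brand is Erix, stock = 16, passes → Accepted.

Rejected, Accepted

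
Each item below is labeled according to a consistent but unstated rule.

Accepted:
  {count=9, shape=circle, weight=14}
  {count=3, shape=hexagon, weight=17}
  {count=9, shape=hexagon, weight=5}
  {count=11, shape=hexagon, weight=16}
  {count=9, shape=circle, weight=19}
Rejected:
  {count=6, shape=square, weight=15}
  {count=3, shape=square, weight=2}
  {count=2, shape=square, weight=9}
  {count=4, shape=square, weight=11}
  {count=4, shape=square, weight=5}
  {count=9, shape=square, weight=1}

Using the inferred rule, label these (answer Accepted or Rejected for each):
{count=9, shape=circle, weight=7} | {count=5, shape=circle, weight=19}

Accepted, Accepted

One predicate separates the groups cleanly: shape is not square.
{count=9, shape=circle, weight=7}: Accepted (shape is circle). {count=5, shape=circle, weight=19}: Accepted (shape is circle).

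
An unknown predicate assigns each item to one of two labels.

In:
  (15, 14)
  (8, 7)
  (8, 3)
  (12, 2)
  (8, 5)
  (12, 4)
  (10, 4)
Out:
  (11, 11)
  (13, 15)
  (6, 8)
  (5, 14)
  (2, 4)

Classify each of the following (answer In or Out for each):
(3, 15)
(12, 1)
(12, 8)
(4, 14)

A rule that fits every label: first > second — true of each 'In' example, false of each 'Out' one.
(3, 15) — 3 < 15, hence Out. (12, 1) — 12 > 1, hence In. (12, 8) — 12 > 8, hence In. (4, 14) — 4 < 14, hence Out.

Out, In, In, Out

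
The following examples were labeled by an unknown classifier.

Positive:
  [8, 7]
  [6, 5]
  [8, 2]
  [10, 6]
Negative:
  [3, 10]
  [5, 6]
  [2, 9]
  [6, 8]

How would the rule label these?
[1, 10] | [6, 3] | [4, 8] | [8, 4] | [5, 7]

Negative, Positive, Negative, Positive, Negative

The classifier is using: first > second.
[1, 10] → 1 < 10 → Negative.
[6, 3] → 6 > 3 → Positive.
[4, 8] → 4 < 8 → Negative.
[8, 4] → 8 > 4 → Positive.
[5, 7] → 5 < 7 → Negative.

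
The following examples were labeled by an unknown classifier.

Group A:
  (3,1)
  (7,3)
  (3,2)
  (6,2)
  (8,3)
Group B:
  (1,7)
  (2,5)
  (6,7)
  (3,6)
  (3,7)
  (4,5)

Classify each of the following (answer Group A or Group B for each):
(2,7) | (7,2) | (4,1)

Group B, Group A, Group A

A rule that fits every label: first > second — true of each 'Group A' example, false of each 'Group B' one.
(2,7) → 2 < 7 → Group B.
(7,2) → 7 > 2 → Group A.
(4,1) → 4 > 1 → Group A.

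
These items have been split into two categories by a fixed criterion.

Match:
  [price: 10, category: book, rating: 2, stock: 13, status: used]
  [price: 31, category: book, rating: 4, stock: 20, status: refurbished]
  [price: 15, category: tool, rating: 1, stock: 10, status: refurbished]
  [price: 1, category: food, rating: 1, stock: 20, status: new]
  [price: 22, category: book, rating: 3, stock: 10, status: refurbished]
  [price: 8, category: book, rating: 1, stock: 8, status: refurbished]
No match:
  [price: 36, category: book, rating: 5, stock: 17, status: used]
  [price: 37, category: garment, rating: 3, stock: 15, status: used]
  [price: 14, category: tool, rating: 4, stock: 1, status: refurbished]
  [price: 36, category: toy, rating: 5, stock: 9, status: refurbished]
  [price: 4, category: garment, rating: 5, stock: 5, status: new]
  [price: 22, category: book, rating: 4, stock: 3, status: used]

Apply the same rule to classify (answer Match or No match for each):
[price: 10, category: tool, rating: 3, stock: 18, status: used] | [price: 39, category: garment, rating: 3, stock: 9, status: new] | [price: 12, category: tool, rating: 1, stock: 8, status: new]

Every 'Match' example satisfies: stock ≥ 8 AND price ≤ 31. None of the 'No match' examples do.
[price: 10, category: tool, rating: 3, stock: 18, status: used] — stock = 18, price = 10, hence Match.
[price: 39, category: garment, rating: 3, stock: 9, status: new] — stock = 9, price = 39, hence No match.
[price: 12, category: tool, rating: 1, stock: 8, status: new] — stock = 8, price = 12, hence Match.

Match, No match, Match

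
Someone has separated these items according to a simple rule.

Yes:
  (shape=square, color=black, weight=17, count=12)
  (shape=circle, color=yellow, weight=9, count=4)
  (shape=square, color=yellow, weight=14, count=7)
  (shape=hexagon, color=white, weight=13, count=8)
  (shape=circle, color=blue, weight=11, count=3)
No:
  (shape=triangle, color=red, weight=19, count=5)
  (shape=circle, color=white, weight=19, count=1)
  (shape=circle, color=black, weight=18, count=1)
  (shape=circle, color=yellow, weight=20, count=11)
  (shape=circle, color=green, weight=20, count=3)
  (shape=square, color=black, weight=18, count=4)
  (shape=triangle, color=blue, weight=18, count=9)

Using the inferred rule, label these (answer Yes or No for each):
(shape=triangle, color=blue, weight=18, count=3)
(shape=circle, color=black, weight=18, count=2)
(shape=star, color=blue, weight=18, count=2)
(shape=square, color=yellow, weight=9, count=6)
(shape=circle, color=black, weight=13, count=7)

No, No, No, Yes, Yes

'Yes' ⟺ weight ≤ 17.
(shape=triangle, color=blue, weight=18, count=3): weight = 18 — fails the rule, so No.
(shape=circle, color=black, weight=18, count=2): weight = 18 — fails the rule, so No.
(shape=star, color=blue, weight=18, count=2): weight = 18 — fails the rule, so No.
(shape=square, color=yellow, weight=9, count=6): weight = 9 — meets the rule, so Yes.
(shape=circle, color=black, weight=13, count=7): weight = 13 — meets the rule, so Yes.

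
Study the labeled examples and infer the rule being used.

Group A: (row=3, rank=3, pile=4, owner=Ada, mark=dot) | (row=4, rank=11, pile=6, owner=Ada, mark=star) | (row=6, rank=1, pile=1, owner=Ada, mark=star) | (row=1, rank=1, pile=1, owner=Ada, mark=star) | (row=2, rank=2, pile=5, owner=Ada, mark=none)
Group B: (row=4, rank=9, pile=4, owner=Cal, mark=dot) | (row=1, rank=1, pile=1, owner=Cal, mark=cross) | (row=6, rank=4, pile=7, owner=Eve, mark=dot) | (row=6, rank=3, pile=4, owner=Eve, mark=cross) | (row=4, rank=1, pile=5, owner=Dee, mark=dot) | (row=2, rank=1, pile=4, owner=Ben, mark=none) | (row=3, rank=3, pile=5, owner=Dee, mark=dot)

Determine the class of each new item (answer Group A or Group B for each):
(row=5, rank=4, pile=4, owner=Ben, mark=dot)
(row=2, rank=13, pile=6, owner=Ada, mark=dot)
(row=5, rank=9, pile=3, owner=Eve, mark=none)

Group B, Group A, Group B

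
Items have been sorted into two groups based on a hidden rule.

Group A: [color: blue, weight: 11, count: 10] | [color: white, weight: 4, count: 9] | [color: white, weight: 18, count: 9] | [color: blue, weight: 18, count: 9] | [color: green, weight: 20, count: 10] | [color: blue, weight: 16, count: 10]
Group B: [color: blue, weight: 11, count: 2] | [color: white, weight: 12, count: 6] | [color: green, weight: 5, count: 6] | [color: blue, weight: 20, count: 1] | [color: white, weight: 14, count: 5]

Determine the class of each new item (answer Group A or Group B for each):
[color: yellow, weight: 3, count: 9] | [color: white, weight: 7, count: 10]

One predicate separates the groups cleanly: count ≥ 9.

Group A, Group A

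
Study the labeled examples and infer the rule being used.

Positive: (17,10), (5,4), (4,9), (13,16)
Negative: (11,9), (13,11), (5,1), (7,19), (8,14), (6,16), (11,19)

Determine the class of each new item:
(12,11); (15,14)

Positive, Positive

The classifier is using: sum is odd.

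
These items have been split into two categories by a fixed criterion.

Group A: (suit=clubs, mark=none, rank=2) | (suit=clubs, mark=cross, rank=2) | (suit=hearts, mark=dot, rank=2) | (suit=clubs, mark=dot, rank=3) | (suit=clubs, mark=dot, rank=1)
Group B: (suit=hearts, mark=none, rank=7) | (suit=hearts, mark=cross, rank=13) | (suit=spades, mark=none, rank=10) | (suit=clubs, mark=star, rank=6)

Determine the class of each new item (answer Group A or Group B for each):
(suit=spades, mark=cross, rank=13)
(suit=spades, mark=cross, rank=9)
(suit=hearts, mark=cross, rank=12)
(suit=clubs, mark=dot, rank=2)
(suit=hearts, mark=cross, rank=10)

Group B, Group B, Group B, Group A, Group B

One predicate separates the groups cleanly: rank ≤ 3.
(suit=spades, mark=cross, rank=13): Group B (rank = 13). (suit=spades, mark=cross, rank=9): Group B (rank = 9). (suit=hearts, mark=cross, rank=12): Group B (rank = 12). (suit=clubs, mark=dot, rank=2): Group A (rank = 2). (suit=hearts, mark=cross, rank=10): Group B (rank = 10).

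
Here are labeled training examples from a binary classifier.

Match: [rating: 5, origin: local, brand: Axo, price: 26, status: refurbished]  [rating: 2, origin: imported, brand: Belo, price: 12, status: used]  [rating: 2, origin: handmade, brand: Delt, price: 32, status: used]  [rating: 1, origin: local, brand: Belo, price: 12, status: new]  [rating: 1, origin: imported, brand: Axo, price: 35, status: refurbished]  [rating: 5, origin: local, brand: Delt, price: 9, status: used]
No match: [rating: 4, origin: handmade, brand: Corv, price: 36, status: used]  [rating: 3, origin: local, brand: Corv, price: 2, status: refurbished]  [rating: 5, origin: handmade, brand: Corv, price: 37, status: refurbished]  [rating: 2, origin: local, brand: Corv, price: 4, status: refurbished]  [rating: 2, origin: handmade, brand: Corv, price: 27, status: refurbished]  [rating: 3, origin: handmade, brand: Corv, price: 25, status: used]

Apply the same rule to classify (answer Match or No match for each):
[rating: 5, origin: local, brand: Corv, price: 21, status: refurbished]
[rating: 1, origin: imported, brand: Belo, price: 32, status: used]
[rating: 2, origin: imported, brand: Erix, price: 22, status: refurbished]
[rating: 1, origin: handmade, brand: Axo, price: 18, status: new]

No match, Match, Match, Match

'Match' ⟺ brand is not Corv.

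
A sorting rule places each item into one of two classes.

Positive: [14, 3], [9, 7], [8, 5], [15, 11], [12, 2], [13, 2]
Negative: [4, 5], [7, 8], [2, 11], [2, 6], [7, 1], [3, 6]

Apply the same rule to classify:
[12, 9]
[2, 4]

Positive, Negative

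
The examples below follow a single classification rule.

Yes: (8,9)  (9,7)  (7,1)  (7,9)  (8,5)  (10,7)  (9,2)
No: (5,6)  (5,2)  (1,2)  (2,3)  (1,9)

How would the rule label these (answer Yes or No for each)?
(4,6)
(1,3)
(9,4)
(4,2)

No, No, Yes, No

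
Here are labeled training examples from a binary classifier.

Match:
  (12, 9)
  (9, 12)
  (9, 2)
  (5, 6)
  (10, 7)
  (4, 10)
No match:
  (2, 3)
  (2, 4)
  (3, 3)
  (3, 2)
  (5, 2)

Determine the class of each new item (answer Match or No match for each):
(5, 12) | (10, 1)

Match, Match

The rule appears to be: sum ≥ 11.
(5, 12) — 5+12 = 17, hence Match.
(10, 1) — 10+1 = 11, hence Match.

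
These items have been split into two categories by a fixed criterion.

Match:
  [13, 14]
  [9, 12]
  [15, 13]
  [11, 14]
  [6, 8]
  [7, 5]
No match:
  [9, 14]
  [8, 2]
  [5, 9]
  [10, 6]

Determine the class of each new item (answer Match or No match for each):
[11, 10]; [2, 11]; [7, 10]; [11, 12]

Match, No match, Match, Match

The pattern is that an item is 'Match' exactly when: |first − second| ≤ 3.
[11, 10]: Match (|11−10| = 1).
[2, 11]: No match (|2−11| = 9).
[7, 10]: Match (|7−10| = 3).
[11, 12]: Match (|11−12| = 1).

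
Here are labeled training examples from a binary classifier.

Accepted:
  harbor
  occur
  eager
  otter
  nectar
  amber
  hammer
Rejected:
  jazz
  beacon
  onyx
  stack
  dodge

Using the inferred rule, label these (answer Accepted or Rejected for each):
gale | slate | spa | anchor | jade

Rejected, Rejected, Rejected, Accepted, Rejected

The simplest hypothesis consistent with all the labels is: contains 'r'.
gale: Rejected (no 'r'). slate: Rejected (no 'r'). spa: Rejected (no 'r'). anchor: Accepted (has 'r'). jade: Rejected (no 'r').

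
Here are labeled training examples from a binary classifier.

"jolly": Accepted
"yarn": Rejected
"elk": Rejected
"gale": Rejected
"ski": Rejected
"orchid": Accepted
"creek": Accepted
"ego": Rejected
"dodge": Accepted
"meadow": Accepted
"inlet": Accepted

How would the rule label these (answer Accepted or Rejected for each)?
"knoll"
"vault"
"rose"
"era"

Accepted, Accepted, Rejected, Rejected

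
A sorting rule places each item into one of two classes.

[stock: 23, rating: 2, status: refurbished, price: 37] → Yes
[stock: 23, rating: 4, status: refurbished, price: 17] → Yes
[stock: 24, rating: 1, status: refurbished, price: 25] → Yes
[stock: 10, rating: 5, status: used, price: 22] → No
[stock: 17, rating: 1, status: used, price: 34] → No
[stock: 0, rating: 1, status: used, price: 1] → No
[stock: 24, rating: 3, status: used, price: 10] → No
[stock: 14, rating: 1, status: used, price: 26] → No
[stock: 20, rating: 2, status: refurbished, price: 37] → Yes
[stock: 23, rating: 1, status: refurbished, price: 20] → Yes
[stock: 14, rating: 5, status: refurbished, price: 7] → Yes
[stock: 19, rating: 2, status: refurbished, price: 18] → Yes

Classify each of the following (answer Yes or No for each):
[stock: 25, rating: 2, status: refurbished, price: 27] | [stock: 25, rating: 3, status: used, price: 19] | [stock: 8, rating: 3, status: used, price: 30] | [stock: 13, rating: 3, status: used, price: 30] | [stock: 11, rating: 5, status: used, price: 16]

Yes, No, No, No, No

A rule that fits every label: status is refurbished — true of each 'Yes' example, false of each 'No' one.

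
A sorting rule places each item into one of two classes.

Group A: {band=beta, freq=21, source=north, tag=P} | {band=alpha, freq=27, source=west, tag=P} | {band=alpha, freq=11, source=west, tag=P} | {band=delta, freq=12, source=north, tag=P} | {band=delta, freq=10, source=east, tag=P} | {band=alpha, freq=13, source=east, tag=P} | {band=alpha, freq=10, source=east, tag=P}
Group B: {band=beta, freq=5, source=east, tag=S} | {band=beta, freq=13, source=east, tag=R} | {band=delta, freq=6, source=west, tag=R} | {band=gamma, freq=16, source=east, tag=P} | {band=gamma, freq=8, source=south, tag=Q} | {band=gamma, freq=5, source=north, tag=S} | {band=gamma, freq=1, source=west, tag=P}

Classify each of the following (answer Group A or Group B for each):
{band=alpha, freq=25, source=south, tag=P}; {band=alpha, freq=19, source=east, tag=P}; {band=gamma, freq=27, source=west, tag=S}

The rule appears to be: tag is P AND band is not gamma.
{band=alpha, freq=25, source=south, tag=P}: tag is P, band is alpha — checks out, so Group A.
{band=alpha, freq=19, source=east, tag=P}: tag is P, band is alpha — checks out, so Group A.
{band=gamma, freq=27, source=west, tag=S}: tag is S, band is gamma — does not fit, so Group B.

Group A, Group A, Group B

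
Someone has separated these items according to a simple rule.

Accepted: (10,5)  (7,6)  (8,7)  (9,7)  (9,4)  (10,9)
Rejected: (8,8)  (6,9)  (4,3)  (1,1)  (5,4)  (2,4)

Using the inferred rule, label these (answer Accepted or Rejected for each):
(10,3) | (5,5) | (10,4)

The common property of the 'Accepted' items is: first > second AND sum ≥ 13. No 'Rejected' item has it.
(10,3): 10 > 3, 10+3 = 13 — checks out, so Accepted.
(5,5): 5 = 5, 5+5 = 10 — does not pass, so Rejected.
(10,4): 10 > 4, 10+4 = 14 — checks out, so Accepted.

Accepted, Rejected, Accepted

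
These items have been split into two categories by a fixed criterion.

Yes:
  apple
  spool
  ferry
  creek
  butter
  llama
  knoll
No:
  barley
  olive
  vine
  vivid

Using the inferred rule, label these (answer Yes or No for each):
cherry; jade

Yes, No

The distinguishing property — has a double letter — holds for all the 'Yes' cases and none of the 'No' cases.
cherry: 'rr' doubled, meets the rule → Yes. jade: no doubled letter, fails this test → No.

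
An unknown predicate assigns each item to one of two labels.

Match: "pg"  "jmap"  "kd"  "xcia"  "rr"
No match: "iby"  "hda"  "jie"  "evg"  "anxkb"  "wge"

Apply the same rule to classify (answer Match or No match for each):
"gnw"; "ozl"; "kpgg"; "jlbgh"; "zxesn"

One predicate separates the groups cleanly: even length.

No match, No match, Match, No match, No match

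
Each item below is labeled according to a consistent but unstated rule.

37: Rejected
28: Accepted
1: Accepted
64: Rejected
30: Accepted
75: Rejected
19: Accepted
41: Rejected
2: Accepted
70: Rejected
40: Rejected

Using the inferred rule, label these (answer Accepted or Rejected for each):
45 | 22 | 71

Rejected, Accepted, Rejected

'Accepted' ⟺ at most 30.
Rejected: 45, since 45 > 30.
Accepted: 22, since 22 ≤ 30.
Rejected: 71, since 71 > 30.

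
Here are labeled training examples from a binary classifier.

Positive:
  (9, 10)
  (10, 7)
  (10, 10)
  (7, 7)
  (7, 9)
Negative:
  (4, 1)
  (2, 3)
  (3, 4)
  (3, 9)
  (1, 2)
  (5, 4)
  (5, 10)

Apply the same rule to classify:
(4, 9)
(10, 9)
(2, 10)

Negative, Positive, Negative

All 'Positive' examples share one property — first ≥ 7 — and every 'Negative' example lacks it.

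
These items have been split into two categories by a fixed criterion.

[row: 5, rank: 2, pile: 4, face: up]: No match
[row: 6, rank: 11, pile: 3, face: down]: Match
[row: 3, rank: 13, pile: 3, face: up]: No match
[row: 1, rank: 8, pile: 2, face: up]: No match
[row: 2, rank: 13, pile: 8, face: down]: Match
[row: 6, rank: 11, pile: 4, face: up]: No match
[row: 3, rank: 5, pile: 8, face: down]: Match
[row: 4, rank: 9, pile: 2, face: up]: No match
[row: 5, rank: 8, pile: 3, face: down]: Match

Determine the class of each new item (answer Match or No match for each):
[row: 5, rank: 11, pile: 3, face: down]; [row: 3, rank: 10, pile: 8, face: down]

All 'Match' examples share one property — face is down — and every 'No match' example lacks it.
[row: 5, rank: 11, pile: 3, face: down] → face is down → Match.
[row: 3, rank: 10, pile: 8, face: down] → face is down → Match.

Match, Match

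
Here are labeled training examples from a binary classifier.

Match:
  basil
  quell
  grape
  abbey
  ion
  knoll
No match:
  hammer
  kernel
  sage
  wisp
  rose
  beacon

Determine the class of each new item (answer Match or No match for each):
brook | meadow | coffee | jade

A rule that fits every label: odd length — true of each 'Match' example, false of each 'No match' one.
Match: brook, since length 5.
No match: meadow, since length 6.
No match: coffee, since length 6.
No match: jade, since length 4.

Match, No match, No match, No match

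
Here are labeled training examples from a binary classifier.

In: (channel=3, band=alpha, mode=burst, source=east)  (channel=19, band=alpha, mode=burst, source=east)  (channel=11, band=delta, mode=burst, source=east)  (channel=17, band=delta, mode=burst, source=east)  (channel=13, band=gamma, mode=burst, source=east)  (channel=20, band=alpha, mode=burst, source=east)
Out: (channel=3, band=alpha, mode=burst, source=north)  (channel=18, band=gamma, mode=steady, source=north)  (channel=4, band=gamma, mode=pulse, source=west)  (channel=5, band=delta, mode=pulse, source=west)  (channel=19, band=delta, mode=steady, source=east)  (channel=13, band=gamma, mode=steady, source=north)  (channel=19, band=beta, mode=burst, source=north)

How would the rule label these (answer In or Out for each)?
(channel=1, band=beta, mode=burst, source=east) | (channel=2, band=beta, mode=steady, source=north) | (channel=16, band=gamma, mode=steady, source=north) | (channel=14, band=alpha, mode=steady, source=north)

In, Out, Out, Out

All 'In' examples share one property — source is east AND mode is burst — and every 'Out' example lacks it.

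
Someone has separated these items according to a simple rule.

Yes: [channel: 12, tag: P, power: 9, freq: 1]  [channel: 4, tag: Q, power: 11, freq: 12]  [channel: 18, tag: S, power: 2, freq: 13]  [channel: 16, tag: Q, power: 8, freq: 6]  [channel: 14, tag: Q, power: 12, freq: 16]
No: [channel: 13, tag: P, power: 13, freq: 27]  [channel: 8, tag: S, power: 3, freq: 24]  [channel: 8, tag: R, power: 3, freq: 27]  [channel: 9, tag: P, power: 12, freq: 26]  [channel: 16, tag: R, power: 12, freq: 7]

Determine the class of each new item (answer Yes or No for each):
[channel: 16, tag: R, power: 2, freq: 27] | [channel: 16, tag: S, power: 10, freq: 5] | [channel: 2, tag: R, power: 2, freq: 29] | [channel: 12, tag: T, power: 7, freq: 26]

The rule appears to be: freq ≠ 7 AND freq ≤ 16.
No: [channel: 16, tag: R, power: 2, freq: 27], since freq = 27. Yes: [channel: 16, tag: S, power: 10, freq: 5], since freq = 5. No: [channel: 2, tag: R, power: 2, freq: 29], since freq = 29. No: [channel: 12, tag: T, power: 7, freq: 26], since freq = 26.

No, Yes, No, No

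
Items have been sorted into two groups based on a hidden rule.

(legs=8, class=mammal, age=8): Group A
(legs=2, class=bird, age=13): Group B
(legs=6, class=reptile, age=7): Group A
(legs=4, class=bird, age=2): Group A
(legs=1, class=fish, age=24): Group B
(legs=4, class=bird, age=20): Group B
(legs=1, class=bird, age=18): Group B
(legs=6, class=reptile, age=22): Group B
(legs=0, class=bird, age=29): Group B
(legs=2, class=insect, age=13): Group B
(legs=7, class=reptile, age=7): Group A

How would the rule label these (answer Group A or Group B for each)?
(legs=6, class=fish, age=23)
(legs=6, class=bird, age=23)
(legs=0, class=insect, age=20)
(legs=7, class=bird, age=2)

The classifier is using: age ≤ 8.
(legs=6, class=fish, age=23) → age = 23 → Group B. (legs=6, class=bird, age=23) → age = 23 → Group B. (legs=0, class=insect, age=20) → age = 20 → Group B. (legs=7, class=bird, age=2) → age = 2 → Group A.

Group B, Group B, Group B, Group A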